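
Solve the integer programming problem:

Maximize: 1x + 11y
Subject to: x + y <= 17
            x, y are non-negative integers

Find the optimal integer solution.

Objective: 1x + 11y, constraint: x + y <= 17
Coefficient of y is 11 > coefficient of x is 1, so allocate the entire budget to y.
Optimal: x = 0, y = 17, value = 187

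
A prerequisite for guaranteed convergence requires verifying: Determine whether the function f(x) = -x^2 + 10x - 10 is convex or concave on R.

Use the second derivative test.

f(x) = -x^2 + 10x - 10
f'(x) = -2x + 10
f''(x) = -2
Since f''(x) = -2 < 0 for all x, f is concave on R.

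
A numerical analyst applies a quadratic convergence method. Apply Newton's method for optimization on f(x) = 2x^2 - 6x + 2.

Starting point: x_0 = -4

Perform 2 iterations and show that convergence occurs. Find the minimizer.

f(x) = 2x^2 - 6x + 2, f'(x) = 4x + (-6), f''(x) = 4
Step 1: f'(-4) = -22, x_1 = -4 - -22/4 = 3/2
Step 2: f'(3/2) = 0, x_2 = 3/2 (converged)
Newton's method converges in 1 step for quadratics.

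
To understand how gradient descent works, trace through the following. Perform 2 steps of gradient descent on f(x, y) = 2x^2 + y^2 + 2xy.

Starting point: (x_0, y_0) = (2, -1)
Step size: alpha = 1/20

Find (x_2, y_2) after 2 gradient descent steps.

f(x,y) = 2x^2 + y^2 + 2xy
grad_x = 4x + 2y, grad_y = 2y + 2x
Step 1: grad = (6, 2), (17/10, -11/10)
Step 2: grad = (23/5, 6/5), (147/100, -29/25)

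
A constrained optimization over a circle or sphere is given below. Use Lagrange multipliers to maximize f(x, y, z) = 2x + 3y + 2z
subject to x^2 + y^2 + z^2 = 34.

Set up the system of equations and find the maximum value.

Lagrange conditions: 2 = 2*lambda*x, 3 = 2*lambda*y, 2 = 2*lambda*z
So x:2 = y:3 = z:2, i.e. x = 2t, y = 3t, z = 2t
Constraint: t^2*(2^2 + 3^2 + 2^2) = 34
  t^2 * 17 = 34  =>  t = sqrt(2)
Maximum = 2*2t + 3*3t + 2*2t = 17*sqrt(2) = sqrt(578)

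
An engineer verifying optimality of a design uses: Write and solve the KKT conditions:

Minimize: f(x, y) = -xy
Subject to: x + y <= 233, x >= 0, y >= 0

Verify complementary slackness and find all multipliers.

Problem: min -xy s.t. x + y <= 233 (multiplier lambda), x >= 0 (mu_x), y >= 0 (mu_y)
KKT stationarity: -y + lambda - mu_x = 0, -x + lambda - mu_y = 0, with lambda, mu_x, mu_y >= 0
Complementary slackness: lambda*(x + y - 233) = 0, mu_x*x = 0, mu_y*y = 0
If lambda = 0: y = -mu_x <= 0 and x = -mu_y <= 0 force x = y = 0 with f = 0; but x = y = 233/2 is feasible with f = -54289/4 < 0, so this is not the minimum. Hence lambda > 0 and x + y = 233.
Try x > 0, y > 0 (so mu_x = mu_y = 0): y = lambda, x = lambda => x = y = lambda
x + y = 233 => 2*lambda = 233 => lambda = 233/2
x* = y* = 233/2 > 0, consistent with mu_x = mu_y = 0.
(Any feasible point with x = 0 or y = 0 has f = 0 > -54289/4, so the minimum is not on those boundaries.)
min(-xy) = -54289/4 (i.e. max xy = 54289/4)
Multipliers: lambda = 233/2, mu_x = 0, mu_y = 0
Complementary slackness: lambda*(x + y - 233) = 233/2*(233/2 + 233/2 - 233) = 0, mu_x*x = 0*233/2 = 0, mu_y*y = 0*233/2 = 0. Satisfied.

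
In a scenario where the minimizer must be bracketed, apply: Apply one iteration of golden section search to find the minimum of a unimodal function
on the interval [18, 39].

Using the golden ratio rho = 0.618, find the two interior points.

Golden section search on [18, 39].
Golden ratio rho = 0.618 (approx).
Interior points:
  x_1 = 18 + (1-0.618)*21 = 26.0220
  x_2 = 18 + 0.618*21 = 30.9780
Compare f(x_1) and f(x_2) to determine which subinterval to keep.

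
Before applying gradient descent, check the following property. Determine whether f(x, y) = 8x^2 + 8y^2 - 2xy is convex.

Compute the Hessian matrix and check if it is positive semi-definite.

f(x,y) = 8x^2 + 8y^2 - 2xy
Hessian H = [[16, -2], [-2, 16]]
trace(H) = 32, det(H) = 252
Eigenvalues: (32 +/- sqrt(16)) / 2 = 18, 14
Since both eigenvalues > 0, f is convex.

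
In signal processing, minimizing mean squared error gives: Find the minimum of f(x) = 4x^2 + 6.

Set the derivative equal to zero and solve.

f(x) = 4x^2 + 6
f'(x) = 8x + (0) = 0
x = 0/8 = 0
f(0) = 6
Since f''(x) = 8 > 0, this is a minimum.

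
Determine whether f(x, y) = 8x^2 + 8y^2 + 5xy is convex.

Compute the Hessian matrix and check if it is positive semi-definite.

f(x,y) = 8x^2 + 8y^2 + 5xy
Hessian H = [[16, 5], [5, 16]]
trace(H) = 32, det(H) = 231
Eigenvalues: (32 +/- sqrt(100)) / 2 = 21, 11
Since both eigenvalues > 0, f is convex.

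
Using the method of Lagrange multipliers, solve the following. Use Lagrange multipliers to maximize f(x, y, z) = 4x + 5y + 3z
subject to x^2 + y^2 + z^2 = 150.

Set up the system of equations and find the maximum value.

Lagrange conditions: 4 = 2*lambda*x, 5 = 2*lambda*y, 3 = 2*lambda*z
So x:4 = y:5 = z:3, i.e. x = 4t, y = 5t, z = 3t
Constraint: t^2*(4^2 + 5^2 + 3^2) = 150
  t^2 * 50 = 150  =>  t = sqrt(3)
Maximum = 4*4t + 5*5t + 3*3t = 50*sqrt(3) = sqrt(7500)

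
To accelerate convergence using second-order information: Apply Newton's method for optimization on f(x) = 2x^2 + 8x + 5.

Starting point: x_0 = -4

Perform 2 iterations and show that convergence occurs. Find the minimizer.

f(x) = 2x^2 + 8x + 5, f'(x) = 4x + (8), f''(x) = 4
Step 1: f'(-4) = -8, x_1 = -4 - -8/4 = -2
Step 2: f'(-2) = 0, x_2 = -2 (converged)
Newton's method converges in 1 step for quadratics.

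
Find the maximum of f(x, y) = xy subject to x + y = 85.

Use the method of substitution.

Substitute y = 85 - x into f(x,y) = xy:
g(x) = x(85 - x) = 85x - x^2
g'(x) = 85 - 2x = 0  =>  x = 85/2
y = 85 - 85/2 = 85/2
Maximum value = (85/2) * (85/2) = 7225/4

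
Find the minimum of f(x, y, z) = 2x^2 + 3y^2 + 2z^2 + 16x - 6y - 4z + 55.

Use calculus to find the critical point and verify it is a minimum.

f(x,y,z) = 2x^2 + 3y^2 + 2z^2 + 16x - 6y - 4z + 55
df/dx = 4x + (16) = 0 => x = -4
df/dy = 6y + (-6) = 0 => y = 1
df/dz = 4z + (-4) = 0 => z = 1
f(-4,1,1) = 2*(-4)^2 + 3*(1)^2 + 2*(1)^2 + 16*(-4) + -6*(1) + -4*(1) + 55 = 18
Hessian is diagonal with entries 4, 6, 4 > 0, confirmed minimum.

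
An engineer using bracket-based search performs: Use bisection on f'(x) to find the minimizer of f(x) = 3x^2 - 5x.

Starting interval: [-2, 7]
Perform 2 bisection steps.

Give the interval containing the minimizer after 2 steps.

Finding critical point of f(x) = 3x^2 - 5x using bisection on f'(x) = 6x + -5.
f'(x) = 0 when x = 5/6.
Starting interval: [-2, 7]
Step 1: mid = 5/2, f'(mid) = 10, new interval = [-2, 5/2]
Step 2: mid = 1/4, f'(mid) = -7/2, new interval = [1/4, 5/2]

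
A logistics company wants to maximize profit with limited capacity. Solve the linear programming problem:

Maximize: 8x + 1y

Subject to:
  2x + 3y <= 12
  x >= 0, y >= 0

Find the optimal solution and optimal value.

The feasible region has vertices at [(0, 0), (6, 0), (0, 4)].
Checking objective 8x + 1y at each vertex:
  (0, 0): 8*0 + 1*0 = 0
  (6, 0): 8*6 + 1*0 = 48
  (0, 4): 8*0 + 1*4 = 4
Maximum is 48 at (6, 0).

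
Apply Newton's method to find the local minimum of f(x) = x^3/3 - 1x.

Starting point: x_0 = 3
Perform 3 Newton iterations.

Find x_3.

f(x) = x^3/3 - 1x
f'(x) = x^2 - 1, f''(x) = 2x
Newton update: x_{n+1} = x_n - (x_n^2 - 1)/(2*x_n)
Step 1: x_0 = 3, f'=8, f''=6, x_1 = 5/3
Step 2: x_1 = 5/3, f'=16/9, f''=10/3, x_2 = 17/15
Step 3: x_2 = 17/15, f'=64/225, f''=34/15, x_3 = 257/255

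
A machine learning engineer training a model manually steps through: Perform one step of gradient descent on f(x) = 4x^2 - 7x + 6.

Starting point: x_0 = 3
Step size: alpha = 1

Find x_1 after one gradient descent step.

f(x) = 4x^2 - 7x + 6
f'(x) = 8x - 7
f'(3) = 8*3 + (-7) = 17
x_1 = x_0 - alpha * f'(x_0) = 3 - 1 * 17 = -14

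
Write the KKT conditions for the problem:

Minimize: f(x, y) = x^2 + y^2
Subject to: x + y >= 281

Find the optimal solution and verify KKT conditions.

KKT conditions for min x^2 + y^2 s.t. x + y >= 281:
Stationarity: 2x = mu, 2y = mu
So x = y = mu/2.
Complementary slackness: mu*(x + y - 281) = 0
Primal feasibility: x + y >= 281; dual feasibility: mu >= 0
If mu = 0 then x = y = 0, but 0 + 0 < 281 is infeasible, so the constraint is active.
Constraint active: x + y = 2*(mu/2) = 281 => mu = 281
x = y = 281/2, f = 78961/2
Verify: stationarity 2*(281/2) = 281 = mu; primal 281/2 + 281/2 = 281 >= 281; dual mu = 281 >= 0; complementary slackness 281*(281 - 281) = 0. All KKT conditions hold.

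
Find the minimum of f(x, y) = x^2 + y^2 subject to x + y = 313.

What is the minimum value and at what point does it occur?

Substitute y = 313 - x into f(x,y) = x^2 + y^2:
g(x) = x^2 + (313 - x)^2 = 2x^2 - 626x + 97969
g'(x) = 4x - 626 = 0  =>  x = 313/2
y = 313 - 313/2 = 313/2
Minimum value = (313/2)^2 + (313/2)^2 = 97969/2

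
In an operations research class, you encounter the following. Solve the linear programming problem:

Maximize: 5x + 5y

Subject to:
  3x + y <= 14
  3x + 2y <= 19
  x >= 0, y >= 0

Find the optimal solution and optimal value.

Feasible vertices: (0, 0), (0, 19/2), (3, 5), (14/3, 0)
Objective 5x + 5y at each:
  (0, 0): 0
  (0, 19/2): 95/2
  (3, 5): 40
  (14/3, 0): 70/3
Maximum is 95/2 at (0, 19/2).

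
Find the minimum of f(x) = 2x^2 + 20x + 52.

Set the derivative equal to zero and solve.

f(x) = 2x^2 + 20x + 52
f'(x) = 4x + (20) = 0
x = -20/4 = -5
f(-5) = 2
Since f''(x) = 4 > 0, this is a minimum.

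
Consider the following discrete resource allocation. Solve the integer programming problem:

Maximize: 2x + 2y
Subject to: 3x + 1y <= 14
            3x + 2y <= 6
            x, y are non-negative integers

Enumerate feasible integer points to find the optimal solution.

Constraint 1: 3x + 1y <= 14
Constraint 2: 3x + 2y <= 6
Feasible x range (need y >= 0): 0 <= x <= min(14/3, 6/3) => x in {0, ..., 2}.
Enumerate feasible integer points row by row (the coefficient of y is 2 > 0, so for each x the largest feasible y gives the best value):
  x = 0: y <= min((14 - 3*0)/1, (6 - 3*0)/2) => y in {0, ..., 3}; best 2*0 + 2*3 = 6
  x = 1: y <= min((14 - 3*1)/1, (6 - 3*1)/2) => y in {0, ..., 1}; best 2*1 + 2*1 = 4
  x = 2: y <= min((14 - 3*2)/1, (6 - 3*2)/2) => y in {0}; best 2*2 + 2*0 = 4
The maximum 2x + 2y = 6 is achieved at x = 0, y = 3.
Check: 3*0 + 1*3 = 3 <= 14 and 3*0 + 2*3 = 6 <= 6.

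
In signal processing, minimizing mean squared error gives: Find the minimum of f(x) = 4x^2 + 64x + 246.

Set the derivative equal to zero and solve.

f(x) = 4x^2 + 64x + 246
f'(x) = 8x + (64) = 0
x = -64/8 = -8
f(-8) = -10
Since f''(x) = 8 > 0, this is a minimum.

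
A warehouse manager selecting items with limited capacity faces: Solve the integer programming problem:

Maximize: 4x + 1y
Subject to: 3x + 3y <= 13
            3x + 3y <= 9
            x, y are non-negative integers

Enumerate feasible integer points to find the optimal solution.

Constraint 1: 3x + 3y <= 13
Constraint 2: 3x + 3y <= 9
Feasible x range (need y >= 0): 0 <= x <= min(13/3, 9/3) => x in {0, ..., 3}.
Enumerate feasible integer points row by row (the coefficient of y is 1 > 0, so for each x the largest feasible y gives the best value):
  x = 0: y <= min((13 - 3*0)/3, (9 - 3*0)/3) => y in {0, ..., 3}; best 4*0 + 1*3 = 3
  x = 1: y <= min((13 - 3*1)/3, (9 - 3*1)/3) => y in {0, ..., 2}; best 4*1 + 1*2 = 6
  x = 2: y <= min((13 - 3*2)/3, (9 - 3*2)/3) => y in {0, ..., 1}; best 4*2 + 1*1 = 9
  x = 3: y <= min((13 - 3*3)/3, (9 - 3*3)/3) => y in {0}; best 4*3 + 1*0 = 12
The maximum 4x + 1y = 12 is achieved at x = 3, y = 0.
Check: 3*3 + 3*0 = 9 <= 13 and 3*3 + 3*0 = 9 <= 9.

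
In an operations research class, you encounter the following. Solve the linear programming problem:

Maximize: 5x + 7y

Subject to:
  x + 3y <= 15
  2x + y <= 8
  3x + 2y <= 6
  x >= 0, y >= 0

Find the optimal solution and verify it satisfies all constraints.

Feasible vertices: (0, 0), (0, 3), (2, 0)
Objective 5x + 7y at each vertex:
  (0, 0): 0
  (0, 3): 21
  (2, 0): 10
Maximum is 21 at (0, 3).
Verify constraints at (x, y) = (0, 3):
  1*0 + 3*3 = 9 <= 15
  2*0 + 1*3 = 3 <= 8
  3*0 + 2*3 = 6 <= 6 (active)
  x = 0 >= 0, y = 3 >= 0. All constraints satisfied.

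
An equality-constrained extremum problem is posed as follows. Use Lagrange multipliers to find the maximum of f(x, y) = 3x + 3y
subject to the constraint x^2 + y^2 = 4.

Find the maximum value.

Set up Lagrange conditions: grad f = lambda * grad g
  3 = 2*lambda*x
  3 = 2*lambda*y
From these: x/y = 3/3, so x = 3t, y = 3t for some t.
Substitute into constraint: (3t)^2 + (3t)^2 = 4
  t^2 * 18 = 4
  t = sqrt(4/18)
Maximum = 3*x + 3*y = (3^2 + 3^2)*t = 18 * sqrt(4/18) = sqrt(72)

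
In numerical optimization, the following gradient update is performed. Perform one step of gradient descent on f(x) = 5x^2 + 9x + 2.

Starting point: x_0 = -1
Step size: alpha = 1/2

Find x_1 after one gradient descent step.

f(x) = 5x^2 + 9x + 2
f'(x) = 10x + 9
f'(-1) = 10*-1 + (9) = -1
x_1 = x_0 - alpha * f'(x_0) = -1 - 1/2 * -1 = -1/2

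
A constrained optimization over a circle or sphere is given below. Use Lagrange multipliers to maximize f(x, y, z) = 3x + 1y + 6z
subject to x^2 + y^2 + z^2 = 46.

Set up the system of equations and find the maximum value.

Lagrange conditions: 3 = 2*lambda*x, 1 = 2*lambda*y, 6 = 2*lambda*z
So x:3 = y:1 = z:6, i.e. x = 3t, y = 1t, z = 6t
Constraint: t^2*(3^2 + 1^2 + 6^2) = 46
  t^2 * 46 = 46  =>  t = sqrt(1)
Maximum = 3*3t + 1*1t + 6*6t = 46*sqrt(1) = 46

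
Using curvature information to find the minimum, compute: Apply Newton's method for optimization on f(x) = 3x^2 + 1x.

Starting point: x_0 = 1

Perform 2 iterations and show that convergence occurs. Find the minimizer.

f(x) = 3x^2 + 1x, f'(x) = 6x + (1), f''(x) = 6
Step 1: f'(1) = 7, x_1 = 1 - 7/6 = -1/6
Step 2: f'(-1/6) = 0, x_2 = -1/6 (converged)
Newton's method converges in 1 step for quadratics.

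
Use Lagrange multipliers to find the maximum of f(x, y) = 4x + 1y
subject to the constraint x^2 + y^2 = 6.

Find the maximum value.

Set up Lagrange conditions: grad f = lambda * grad g
  4 = 2*lambda*x
  1 = 2*lambda*y
From these: x/y = 4/1, so x = 4t, y = 1t for some t.
Substitute into constraint: (4t)^2 + (1t)^2 = 6
  t^2 * 17 = 6
  t = sqrt(6/17)
Maximum = 4*x + 1*y = (4^2 + 1^2)*t = 17 * sqrt(6/17) = sqrt(102)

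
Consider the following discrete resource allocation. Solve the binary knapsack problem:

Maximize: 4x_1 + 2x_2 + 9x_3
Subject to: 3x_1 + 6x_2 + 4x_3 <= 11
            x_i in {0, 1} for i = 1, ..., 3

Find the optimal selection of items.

Items: item 1 (v=4, w=3), item 2 (v=2, w=6), item 3 (v=9, w=4)
Capacity: 11
Checking all 8 subsets (w = total weight, v = total value):
  {}: w = 0, v = 0
  {1}: w = 3, v = 4
  {2}: w = 6, v = 2
  {3}: w = 4, v = 9
  {1, 2}: w = 9, v = 6
  {1, 3}: w = 7, v = 13
  {2, 3}: w = 10, v = 11
  {1, 2, 3}: w = 13 > 11, infeasible
Best feasible subset: items [1, 3]
Total weight: 7 <= 11, total value: 13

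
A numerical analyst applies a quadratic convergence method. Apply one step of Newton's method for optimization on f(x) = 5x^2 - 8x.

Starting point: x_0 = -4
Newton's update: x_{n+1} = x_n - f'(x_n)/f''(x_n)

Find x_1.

f(x) = 5x^2 - 8x
f'(x) = 10x + (-8), f''(x) = 10
Newton step: x_1 = x_0 - f'(x_0)/f''(x_0)
f'(-4) = -48
x_1 = -4 - -48/10 = 4/5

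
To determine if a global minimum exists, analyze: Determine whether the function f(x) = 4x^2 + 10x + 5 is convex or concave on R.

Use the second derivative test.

f(x) = 4x^2 + 10x + 5
f'(x) = 8x + 10
f''(x) = 8
Since f''(x) = 8 > 0 for all x, f is convex on R.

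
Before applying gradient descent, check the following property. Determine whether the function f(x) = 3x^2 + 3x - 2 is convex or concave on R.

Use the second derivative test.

f(x) = 3x^2 + 3x - 2
f'(x) = 6x + 3
f''(x) = 6
Since f''(x) = 6 > 0 for all x, f is convex on R.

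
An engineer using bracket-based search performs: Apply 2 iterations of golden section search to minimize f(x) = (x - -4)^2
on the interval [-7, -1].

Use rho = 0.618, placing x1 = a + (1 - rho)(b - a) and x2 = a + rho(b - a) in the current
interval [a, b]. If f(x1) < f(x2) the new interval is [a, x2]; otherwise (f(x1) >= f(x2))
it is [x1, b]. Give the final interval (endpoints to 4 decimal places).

Golden section search for min of f(x) = (x - -4)^2 on [-7, -1].
Each step: x1 = a + (1 - rho)(b - a), x2 = a + rho(b - a); if f(x1) < f(x2) keep [a, x2], otherwise keep [x1, b].
Step 1: [-7.0000, -1.0000], x1=-4.7080 (f=0.5013), x2=-3.2920 (f=0.5013); f(x1) = f(x2) (tie, not '<') => keep [-4.7080, -1.0000]
Step 2: [-4.7080, -1.0000], x1=-3.2915 (f=0.5019), x2=-2.4165 (f=2.5076); f(x1) < f(x2) => keep [-4.7080, -2.4165]
Final interval: [-4.7080, -2.4165]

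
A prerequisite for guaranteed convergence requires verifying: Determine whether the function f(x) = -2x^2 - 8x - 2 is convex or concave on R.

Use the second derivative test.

f(x) = -2x^2 - 8x - 2
f'(x) = -4x - 8
f''(x) = -4
Since f''(x) = -4 < 0 for all x, f is concave on R.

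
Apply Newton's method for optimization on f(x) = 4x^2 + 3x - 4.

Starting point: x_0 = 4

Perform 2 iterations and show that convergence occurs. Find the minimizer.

f(x) = 4x^2 + 3x - 4, f'(x) = 8x + (3), f''(x) = 8
Step 1: f'(4) = 35, x_1 = 4 - 35/8 = -3/8
Step 2: f'(-3/8) = 0, x_2 = -3/8 (converged)
Newton's method converges in 1 step for quadratics.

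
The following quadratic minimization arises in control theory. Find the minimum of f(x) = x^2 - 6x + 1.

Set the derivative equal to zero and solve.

f(x) = x^2 - 6x + 1
f'(x) = 2x + (-6) = 0
x = 6/2 = 3
f(3) = -8
Since f''(x) = 2 > 0, this is a minimum.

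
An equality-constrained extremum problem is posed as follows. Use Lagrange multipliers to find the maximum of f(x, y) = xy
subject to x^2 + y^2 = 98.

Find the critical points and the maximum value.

Lagrange conditions: y = 2*lambda*x and x = 2*lambda*y
If x = 0 then y = 0, violating the constraint, so x, y != 0.
Dividing: y/x = x/y => x^2 = y^2 => y = x or y = -x
Constraint: 2x^2 = 98 => x^2 = 49 => x = +/-7
Critical points: (7, 7), (-7, -7), (7, -7), (-7, 7)
  y = x:  xy = x^2 = 49  at (7, 7) and (-7, -7)
  y = -x: xy = -x^2 = -49 at (7, -7) and (-7, 7)
Maximum xy = 49 at (7, 7) and (-7, -7)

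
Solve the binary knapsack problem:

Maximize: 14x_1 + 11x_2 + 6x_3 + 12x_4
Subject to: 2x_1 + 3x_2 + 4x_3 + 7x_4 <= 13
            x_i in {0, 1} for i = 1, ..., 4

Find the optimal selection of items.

Items: item 1 (v=14, w=2), item 2 (v=11, w=3), item 3 (v=6, w=4), item 4 (v=12, w=7)
Capacity: 13
Checking all 16 subsets (w = total weight, v = total value):
  {}: w = 0, v = 0
  {1}: w = 2, v = 14
  {2}: w = 3, v = 11
  {3}: w = 4, v = 6
  {4}: w = 7, v = 12
  {1, 2}: w = 5, v = 25
  {1, 3}: w = 6, v = 20
  {1, 4}: w = 9, v = 26
  {2, 3}: w = 7, v = 17
  {2, 4}: w = 10, v = 23
  {3, 4}: w = 11, v = 18
  {1, 2, 3}: w = 9, v = 31
  {1, 2, 4}: w = 12, v = 37
  {1, 3, 4}: w = 13, v = 32
  {2, 3, 4}: w = 14 > 13, infeasible
  {1, 2, 3, 4}: w = 16 > 13, infeasible
Best feasible subset: items [1, 2, 4]
Total weight: 12 <= 13, total value: 37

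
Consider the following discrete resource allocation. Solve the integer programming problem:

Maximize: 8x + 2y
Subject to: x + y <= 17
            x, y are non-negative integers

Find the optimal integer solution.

Objective: 8x + 2y, constraint: x + y <= 17
Coefficient of x is 8 >= coefficient of y is 2, so allocate the entire budget to x.
Optimal: x = 17, y = 0, value = 136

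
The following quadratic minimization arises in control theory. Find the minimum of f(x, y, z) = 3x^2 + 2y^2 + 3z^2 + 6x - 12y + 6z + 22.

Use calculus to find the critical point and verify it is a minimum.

f(x,y,z) = 3x^2 + 2y^2 + 3z^2 + 6x - 12y + 6z + 22
df/dx = 6x + (6) = 0 => x = -1
df/dy = 4y + (-12) = 0 => y = 3
df/dz = 6z + (6) = 0 => z = -1
f(-1,3,-1) = 3*(-1)^2 + 2*(3)^2 + 3*(-1)^2 + 6*(-1) + -12*(3) + 6*(-1) + 22 = -2
Hessian is diagonal with entries 6, 4, 6 > 0, confirmed minimum.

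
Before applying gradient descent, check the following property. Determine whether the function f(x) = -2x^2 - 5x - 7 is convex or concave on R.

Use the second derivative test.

f(x) = -2x^2 - 5x - 7
f'(x) = -4x - 5
f''(x) = -4
Since f''(x) = -4 < 0 for all x, f is concave on R.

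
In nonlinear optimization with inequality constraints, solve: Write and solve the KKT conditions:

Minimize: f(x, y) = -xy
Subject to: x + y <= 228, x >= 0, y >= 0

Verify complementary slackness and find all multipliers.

Problem: min -xy s.t. x + y <= 228 (multiplier lambda), x >= 0 (mu_x), y >= 0 (mu_y)
KKT stationarity: -y + lambda - mu_x = 0, -x + lambda - mu_y = 0, with lambda, mu_x, mu_y >= 0
Complementary slackness: lambda*(x + y - 228) = 0, mu_x*x = 0, mu_y*y = 0
If lambda = 0: y = -mu_x <= 0 and x = -mu_y <= 0 force x = y = 0 with f = 0; but x = y = 114 is feasible with f = -12996 < 0, so this is not the minimum. Hence lambda > 0 and x + y = 228.
Try x > 0, y > 0 (so mu_x = mu_y = 0): y = lambda, x = lambda => x = y = lambda
x + y = 228 => 2*lambda = 228 => lambda = 114
x* = y* = 114 > 0, consistent with mu_x = mu_y = 0.
(Any feasible point with x = 0 or y = 0 has f = 0 > -12996, so the minimum is not on those boundaries.)
min(-xy) = -12996 (i.e. max xy = 12996)
Multipliers: lambda = 114, mu_x = 0, mu_y = 0
Complementary slackness: lambda*(x + y - 228) = 114*(114 + 114 - 228) = 0, mu_x*x = 0*114 = 0, mu_y*y = 0*114 = 0. Satisfied.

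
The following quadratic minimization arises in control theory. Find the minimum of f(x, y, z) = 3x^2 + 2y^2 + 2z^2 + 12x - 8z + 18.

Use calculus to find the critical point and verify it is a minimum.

f(x,y,z) = 3x^2 + 2y^2 + 2z^2 + 12x - 8z + 18
df/dx = 6x + (12) = 0 => x = -2
df/dy = 4y + (0) = 0 => y = 0
df/dz = 4z + (-8) = 0 => z = 2
f(-2,0,2) = 3*(-2)^2 + 2*(0)^2 + 2*(2)^2 + 12*(-2) + -8*(2) + 18 = -2
Hessian is diagonal with entries 6, 4, 4 > 0, confirmed minimum.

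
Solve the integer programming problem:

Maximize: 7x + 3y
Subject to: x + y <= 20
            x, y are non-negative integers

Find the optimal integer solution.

Objective: 7x + 3y, constraint: x + y <= 20
Coefficient of x is 7 >= coefficient of y is 3, so allocate the entire budget to x.
Optimal: x = 20, y = 0, value = 140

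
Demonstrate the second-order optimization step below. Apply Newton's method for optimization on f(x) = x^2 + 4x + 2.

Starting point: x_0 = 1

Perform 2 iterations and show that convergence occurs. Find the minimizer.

f(x) = x^2 + 4x + 2, f'(x) = 2x + (4), f''(x) = 2
Step 1: f'(1) = 6, x_1 = 1 - 6/2 = -2
Step 2: f'(-2) = 0, x_2 = -2 (converged)
Newton's method converges in 1 step for quadratics.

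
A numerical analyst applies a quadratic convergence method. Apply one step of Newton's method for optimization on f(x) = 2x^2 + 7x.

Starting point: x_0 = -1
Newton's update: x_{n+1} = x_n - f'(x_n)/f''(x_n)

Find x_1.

f(x) = 2x^2 + 7x
f'(x) = 4x + (7), f''(x) = 4
Newton step: x_1 = x_0 - f'(x_0)/f''(x_0)
f'(-1) = 3
x_1 = -1 - 3/4 = -7/4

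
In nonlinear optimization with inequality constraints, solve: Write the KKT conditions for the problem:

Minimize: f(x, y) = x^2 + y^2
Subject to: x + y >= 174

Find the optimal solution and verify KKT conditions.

KKT conditions for min x^2 + y^2 s.t. x + y >= 174:
Stationarity: 2x = mu, 2y = mu
So x = y = mu/2.
Complementary slackness: mu*(x + y - 174) = 0
Primal feasibility: x + y >= 174; dual feasibility: mu >= 0
If mu = 0 then x = y = 0, but 0 + 0 < 174 is infeasible, so the constraint is active.
Constraint active: x + y = 2*(mu/2) = 174 => mu = 174
x = y = 87, f = 15138
Verify: stationarity 2*87 = 174 = mu; primal 87 + 87 = 174 >= 174; dual mu = 174 >= 0; complementary slackness 174*(174 - 174) = 0. All KKT conditions hold.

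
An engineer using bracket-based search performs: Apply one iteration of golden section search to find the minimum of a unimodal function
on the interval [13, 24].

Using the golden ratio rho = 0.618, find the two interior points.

Golden section search on [13, 24].
Golden ratio rho = 0.618 (approx).
Interior points:
  x_1 = 13 + (1-0.618)*11 = 17.2020
  x_2 = 13 + 0.618*11 = 19.7980
Compare f(x_1) and f(x_2) to determine which subinterval to keep.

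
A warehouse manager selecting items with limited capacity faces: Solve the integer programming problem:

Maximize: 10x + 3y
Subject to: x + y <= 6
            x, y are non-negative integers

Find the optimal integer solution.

Objective: 10x + 3y, constraint: x + y <= 6
Coefficient of x is 10 >= coefficient of y is 3, so allocate the entire budget to x.
Optimal: x = 6, y = 0, value = 60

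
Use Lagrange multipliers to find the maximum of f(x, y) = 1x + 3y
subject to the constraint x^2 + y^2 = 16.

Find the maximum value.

Set up Lagrange conditions: grad f = lambda * grad g
  1 = 2*lambda*x
  3 = 2*lambda*y
From these: x/y = 1/3, so x = 1t, y = 3t for some t.
Substitute into constraint: (1t)^2 + (3t)^2 = 16
  t^2 * 10 = 16
  t = sqrt(16/10)
Maximum = 1*x + 3*y = (1^2 + 3^2)*t = 10 * sqrt(16/10) = sqrt(160)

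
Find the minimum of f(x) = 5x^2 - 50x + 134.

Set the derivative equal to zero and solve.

f(x) = 5x^2 - 50x + 134
f'(x) = 10x + (-50) = 0
x = 50/10 = 5
f(5) = 9
Since f''(x) = 10 > 0, this is a minimum.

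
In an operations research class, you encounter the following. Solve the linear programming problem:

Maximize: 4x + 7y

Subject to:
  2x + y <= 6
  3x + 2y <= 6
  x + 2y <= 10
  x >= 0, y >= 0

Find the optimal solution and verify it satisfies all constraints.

Feasible vertices: (0, 0), (0, 3), (2, 0)
Objective 4x + 7y at each vertex:
  (0, 0): 0
  (0, 3): 21
  (2, 0): 8
Maximum is 21 at (0, 3).
Verify constraints at (x, y) = (0, 3):
  2*0 + 1*3 = 3 <= 6
  3*0 + 2*3 = 6 <= 6 (active)
  1*0 + 2*3 = 6 <= 10
  x = 0 >= 0, y = 3 >= 0. All constraints satisfied.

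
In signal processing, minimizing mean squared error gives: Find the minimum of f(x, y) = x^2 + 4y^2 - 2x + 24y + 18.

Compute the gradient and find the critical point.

f(x,y) = x^2 + 4y^2 - 2x + 24y + 18
df/dx = 2x + (-2) = 0  =>  x = 1
df/dy = 8y + (24) = 0  =>  y = -3
f(1, -3) = 1*(1)^2 + 4*(-3)^2 + -2*(1) + 24*(-3) + 18 = -19
Hessian is diagonal with entries 2, 8 > 0, so this is a minimum.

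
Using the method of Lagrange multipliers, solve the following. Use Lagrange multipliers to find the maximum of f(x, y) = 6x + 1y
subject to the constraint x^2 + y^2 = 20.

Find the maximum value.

Set up Lagrange conditions: grad f = lambda * grad g
  6 = 2*lambda*x
  1 = 2*lambda*y
From these: x/y = 6/1, so x = 6t, y = 1t for some t.
Substitute into constraint: (6t)^2 + (1t)^2 = 20
  t^2 * 37 = 20
  t = sqrt(20/37)
Maximum = 6*x + 1*y = (6^2 + 1^2)*t = 37 * sqrt(20/37) = sqrt(740)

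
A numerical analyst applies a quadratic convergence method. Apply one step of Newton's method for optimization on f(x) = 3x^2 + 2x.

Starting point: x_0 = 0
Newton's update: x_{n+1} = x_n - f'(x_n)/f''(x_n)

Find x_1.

f(x) = 3x^2 + 2x
f'(x) = 6x + (2), f''(x) = 6
Newton step: x_1 = x_0 - f'(x_0)/f''(x_0)
f'(0) = 2
x_1 = 0 - 2/6 = -1/3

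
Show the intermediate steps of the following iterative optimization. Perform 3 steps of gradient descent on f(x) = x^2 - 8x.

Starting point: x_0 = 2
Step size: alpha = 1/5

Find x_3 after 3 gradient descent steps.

f(x) = x^2 - 8x, f'(x) = 2x + (-8)
Step 1: f'(2) = -4, x_1 = 2 - 1/5 * -4 = 14/5
Step 2: f'(14/5) = -12/5, x_2 = 14/5 - 1/5 * -12/5 = 82/25
Step 3: f'(82/25) = -36/25, x_3 = 82/25 - 1/5 * -36/25 = 446/125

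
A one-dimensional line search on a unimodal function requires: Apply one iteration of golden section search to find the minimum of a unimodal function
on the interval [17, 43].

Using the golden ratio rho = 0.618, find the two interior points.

Golden section search on [17, 43].
Golden ratio rho = 0.618 (approx).
Interior points:
  x_1 = 17 + (1-0.618)*26 = 26.9320
  x_2 = 17 + 0.618*26 = 33.0680
Compare f(x_1) and f(x_2) to determine which subinterval to keep.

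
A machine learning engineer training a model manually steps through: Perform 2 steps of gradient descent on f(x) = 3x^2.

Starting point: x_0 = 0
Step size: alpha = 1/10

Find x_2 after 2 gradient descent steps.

f(x) = 3x^2, f'(x) = 6x + (0)
Step 1: f'(0) = 0, x_1 = 0 - 1/10 * 0 = 0
Step 2: f'(0) = 0, x_2 = 0 - 1/10 * 0 = 0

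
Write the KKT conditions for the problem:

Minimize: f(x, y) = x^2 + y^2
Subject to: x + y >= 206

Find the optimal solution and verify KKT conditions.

KKT conditions for min x^2 + y^2 s.t. x + y >= 206:
Stationarity: 2x = mu, 2y = mu
So x = y = mu/2.
Complementary slackness: mu*(x + y - 206) = 0
Primal feasibility: x + y >= 206; dual feasibility: mu >= 0
If mu = 0 then x = y = 0, but 0 + 0 < 206 is infeasible, so the constraint is active.
Constraint active: x + y = 2*(mu/2) = 206 => mu = 206
x = y = 103, f = 21218
Verify: stationarity 2*103 = 206 = mu; primal 103 + 103 = 206 >= 206; dual mu = 206 >= 0; complementary slackness 206*(206 - 206) = 0. All KKT conditions hold.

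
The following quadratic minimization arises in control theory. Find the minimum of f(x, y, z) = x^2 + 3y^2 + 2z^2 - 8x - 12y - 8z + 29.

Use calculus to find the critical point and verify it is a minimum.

f(x,y,z) = x^2 + 3y^2 + 2z^2 - 8x - 12y - 8z + 29
df/dx = 2x + (-8) = 0 => x = 4
df/dy = 6y + (-12) = 0 => y = 2
df/dz = 4z + (-8) = 0 => z = 2
f(4,2,2) = 1*(4)^2 + 3*(2)^2 + 2*(2)^2 + -8*(4) + -12*(2) + -8*(2) + 29 = -7
Hessian is diagonal with entries 2, 6, 4 > 0, confirmed minimum.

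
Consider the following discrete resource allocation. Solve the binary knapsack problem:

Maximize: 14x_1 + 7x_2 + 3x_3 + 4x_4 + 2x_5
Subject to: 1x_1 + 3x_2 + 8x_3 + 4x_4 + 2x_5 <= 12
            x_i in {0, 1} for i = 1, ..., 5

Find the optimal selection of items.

Items: item 1 (v=14, w=1), item 2 (v=7, w=3), item 3 (v=3, w=8), item 4 (v=4, w=4), item 5 (v=2, w=2)
Capacity: 12
Checking all 32 subsets (w = total weight, v = total value):
  {}: w = 0, v = 0
  {1}: w = 1, v = 14
  {2}: w = 3, v = 7
  {3}: w = 8, v = 3
  {4}: w = 4, v = 4
  {5}: w = 2, v = 2
  {1, 2}: w = 4, v = 21
  {1, 3}: w = 9, v = 17
  {1, 4}: w = 5, v = 18
  {1, 5}: w = 3, v = 16
  {2, 3}: w = 11, v = 10
  {2, 4}: w = 7, v = 11
  {2, 5}: w = 5, v = 9
  {3, 4}: w = 12, v = 7
  {3, 5}: w = 10, v = 5
  {4, 5}: w = 6, v = 6
  {1, 2, 3}: w = 12, v = 24
  {1, 2, 4}: w = 8, v = 25
  {1, 2, 5}: w = 6, v = 23
  {1, 3, 4}: w = 13 > 12, infeasible
  {1, 3, 5}: w = 11, v = 19
  {1, 4, 5}: w = 7, v = 20
  {2, 3, 4}: w = 15 > 12, infeasible
  {2, 3, 5}: w = 13 > 12, infeasible
  {2, 4, 5}: w = 9, v = 13
  {3, 4, 5}: w = 14 > 12, infeasible
  {1, 2, 3, 4}: w = 16 > 12, infeasible
  {1, 2, 3, 5}: w = 14 > 12, infeasible
  {1, 2, 4, 5}: w = 10, v = 27
  {1, 3, 4, 5}: w = 15 > 12, infeasible
  {2, 3, 4, 5}: w = 17 > 12, infeasible
  {1, 2, 3, 4, 5}: w = 18 > 12, infeasible
Best feasible subset: items [1, 2, 4, 5]
Total weight: 10 <= 12, total value: 27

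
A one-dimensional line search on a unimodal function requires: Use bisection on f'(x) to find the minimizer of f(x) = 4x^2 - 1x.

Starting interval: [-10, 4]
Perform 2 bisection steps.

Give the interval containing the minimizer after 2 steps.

Finding critical point of f(x) = 4x^2 - 1x using bisection on f'(x) = 8x + -1.
f'(x) = 0 when x = 1/8.
Starting interval: [-10, 4]
Step 1: mid = -3, f'(mid) = -25, new interval = [-3, 4]
Step 2: mid = 1/2, f'(mid) = 3, new interval = [-3, 1/2]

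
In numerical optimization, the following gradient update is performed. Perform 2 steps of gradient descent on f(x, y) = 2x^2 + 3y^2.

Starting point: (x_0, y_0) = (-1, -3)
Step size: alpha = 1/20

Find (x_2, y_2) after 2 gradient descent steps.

f(x,y) = 2x^2 + 3y^2
grad_x = 4x + 0y, grad_y = 6y + 0x
Step 1: grad = (-4, -18), (-4/5, -21/10)
Step 2: grad = (-16/5, -63/5), (-16/25, -147/100)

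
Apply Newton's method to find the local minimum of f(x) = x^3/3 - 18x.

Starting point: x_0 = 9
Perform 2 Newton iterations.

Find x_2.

f(x) = x^3/3 - 18x
f'(x) = x^2 - 18, f''(x) = 2x
Newton update: x_{n+1} = x_n - (x_n^2 - 18)/(2*x_n)
Step 1: x_0 = 9, f'=63, f''=18, x_1 = 11/2
Step 2: x_1 = 11/2, f'=49/4, f''=11, x_2 = 193/44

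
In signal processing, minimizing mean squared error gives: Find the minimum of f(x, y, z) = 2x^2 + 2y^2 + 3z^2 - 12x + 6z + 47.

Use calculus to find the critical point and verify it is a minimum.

f(x,y,z) = 2x^2 + 2y^2 + 3z^2 - 12x + 6z + 47
df/dx = 4x + (-12) = 0 => x = 3
df/dy = 4y + (0) = 0 => y = 0
df/dz = 6z + (6) = 0 => z = -1
f(3,0,-1) = 2*(3)^2 + 2*(0)^2 + 3*(-1)^2 + -12*(3) + 6*(-1) + 47 = 26
Hessian is diagonal with entries 4, 4, 6 > 0, confirmed minimum.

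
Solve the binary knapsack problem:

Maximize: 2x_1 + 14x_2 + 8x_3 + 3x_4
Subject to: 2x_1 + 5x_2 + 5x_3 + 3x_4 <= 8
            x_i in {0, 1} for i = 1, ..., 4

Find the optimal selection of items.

Items: item 1 (v=2, w=2), item 2 (v=14, w=5), item 3 (v=8, w=5), item 4 (v=3, w=3)
Capacity: 8
Checking all 16 subsets (w = total weight, v = total value):
  {}: w = 0, v = 0
  {1}: w = 2, v = 2
  {2}: w = 5, v = 14
  {3}: w = 5, v = 8
  {4}: w = 3, v = 3
  {1, 2}: w = 7, v = 16
  {1, 3}: w = 7, v = 10
  {1, 4}: w = 5, v = 5
  {2, 3}: w = 10 > 8, infeasible
  {2, 4}: w = 8, v = 17
  {3, 4}: w = 8, v = 11
  {1, 2, 3}: w = 12 > 8, infeasible
  {1, 2, 4}: w = 10 > 8, infeasible
  {1, 3, 4}: w = 10 > 8, infeasible
  {2, 3, 4}: w = 13 > 8, infeasible
  {1, 2, 3, 4}: w = 15 > 8, infeasible
Best feasible subset: items [2, 4]
Total weight: 8 <= 8, total value: 17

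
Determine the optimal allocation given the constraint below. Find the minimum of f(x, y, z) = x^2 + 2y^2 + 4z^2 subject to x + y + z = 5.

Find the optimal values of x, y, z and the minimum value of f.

Using Lagrange multipliers on f = x^2 + 2y^2 + 4z^2 with constraint x + y + z = 5:
Conditions: 2*1*x = lambda, 2*2*y = lambda, 2*4*z = lambda
So x = lambda/2, y = lambda/4, z = lambda/8
Substituting into constraint: lambda * (7/8) = 5
lambda = 40/7
x = 20/7, y = 10/7, z = 5/7
Minimum value = 100/7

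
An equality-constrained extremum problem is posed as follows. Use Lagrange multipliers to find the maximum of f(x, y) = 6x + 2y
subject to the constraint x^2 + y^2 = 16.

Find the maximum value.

Set up Lagrange conditions: grad f = lambda * grad g
  6 = 2*lambda*x
  2 = 2*lambda*y
From these: x/y = 6/2, so x = 6t, y = 2t for some t.
Substitute into constraint: (6t)^2 + (2t)^2 = 16
  t^2 * 40 = 16
  t = sqrt(16/40)
Maximum = 6*x + 2*y = (6^2 + 2^2)*t = 40 * sqrt(16/40) = sqrt(640)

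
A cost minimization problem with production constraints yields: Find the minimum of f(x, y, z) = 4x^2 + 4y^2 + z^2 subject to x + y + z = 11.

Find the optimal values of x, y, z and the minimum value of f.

Using Lagrange multipliers on f = 4x^2 + 4y^2 + z^2 with constraint x + y + z = 11:
Conditions: 2*4*x = lambda, 2*4*y = lambda, 2*1*z = lambda
So x = lambda/8, y = lambda/8, z = lambda/2
Substituting into constraint: lambda * (3/4) = 11
lambda = 44/3
x = 11/6, y = 11/6, z = 22/3
Minimum value = 242/3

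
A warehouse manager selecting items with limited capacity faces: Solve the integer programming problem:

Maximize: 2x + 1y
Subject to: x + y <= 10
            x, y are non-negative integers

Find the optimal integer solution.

Objective: 2x + 1y, constraint: x + y <= 10
Coefficient of x is 2 >= coefficient of y is 1, so allocate the entire budget to x.
Optimal: x = 10, y = 0, value = 20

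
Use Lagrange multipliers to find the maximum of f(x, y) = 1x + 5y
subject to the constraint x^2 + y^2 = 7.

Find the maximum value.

Set up Lagrange conditions: grad f = lambda * grad g
  1 = 2*lambda*x
  5 = 2*lambda*y
From these: x/y = 1/5, so x = 1t, y = 5t for some t.
Substitute into constraint: (1t)^2 + (5t)^2 = 7
  t^2 * 26 = 7
  t = sqrt(7/26)
Maximum = 1*x + 5*y = (1^2 + 5^2)*t = 26 * sqrt(7/26) = sqrt(182)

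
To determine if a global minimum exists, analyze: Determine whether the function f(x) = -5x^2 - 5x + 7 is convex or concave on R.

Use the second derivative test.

f(x) = -5x^2 - 5x + 7
f'(x) = -10x - 5
f''(x) = -10
Since f''(x) = -10 < 0 for all x, f is concave on R.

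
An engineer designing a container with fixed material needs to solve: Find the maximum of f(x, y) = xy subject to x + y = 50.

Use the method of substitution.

Substitute y = 50 - x into f(x,y) = xy:
g(x) = x(50 - x) = 50x - x^2
g'(x) = 50 - 2x = 0  =>  x = 25
y = 50 - 25 = 25
Maximum value = 25 * 25 = 625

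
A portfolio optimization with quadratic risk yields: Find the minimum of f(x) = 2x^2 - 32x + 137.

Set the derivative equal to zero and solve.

f(x) = 2x^2 - 32x + 137
f'(x) = 4x + (-32) = 0
x = 32/4 = 8
f(8) = 9
Since f''(x) = 4 > 0, this is a minimum.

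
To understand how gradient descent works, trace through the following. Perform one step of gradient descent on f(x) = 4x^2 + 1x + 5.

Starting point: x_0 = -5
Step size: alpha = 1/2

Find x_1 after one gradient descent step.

f(x) = 4x^2 + 1x + 5
f'(x) = 8x + 1
f'(-5) = 8*-5 + (1) = -39
x_1 = x_0 - alpha * f'(x_0) = -5 - 1/2 * -39 = 29/2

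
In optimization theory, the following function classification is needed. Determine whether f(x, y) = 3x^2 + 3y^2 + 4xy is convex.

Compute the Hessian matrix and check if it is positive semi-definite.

f(x,y) = 3x^2 + 3y^2 + 4xy
Hessian H = [[6, 4], [4, 6]]
trace(H) = 12, det(H) = 20
Eigenvalues: (12 +/- sqrt(64)) / 2 = 10, 2
Since both eigenvalues > 0, f is convex.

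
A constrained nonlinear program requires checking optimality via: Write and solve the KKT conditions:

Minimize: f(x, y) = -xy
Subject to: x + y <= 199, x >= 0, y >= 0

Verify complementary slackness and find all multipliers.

Problem: min -xy s.t. x + y <= 199 (multiplier lambda), x >= 0 (mu_x), y >= 0 (mu_y)
KKT stationarity: -y + lambda - mu_x = 0, -x + lambda - mu_y = 0, with lambda, mu_x, mu_y >= 0
Complementary slackness: lambda*(x + y - 199) = 0, mu_x*x = 0, mu_y*y = 0
If lambda = 0: y = -mu_x <= 0 and x = -mu_y <= 0 force x = y = 0 with f = 0; but x = y = 199/2 is feasible with f = -39601/4 < 0, so this is not the minimum. Hence lambda > 0 and x + y = 199.
Try x > 0, y > 0 (so mu_x = mu_y = 0): y = lambda, x = lambda => x = y = lambda
x + y = 199 => 2*lambda = 199 => lambda = 199/2
x* = y* = 199/2 > 0, consistent with mu_x = mu_y = 0.
(Any feasible point with x = 0 or y = 0 has f = 0 > -39601/4, so the minimum is not on those boundaries.)
min(-xy) = -39601/4 (i.e. max xy = 39601/4)
Multipliers: lambda = 199/2, mu_x = 0, mu_y = 0
Complementary slackness: lambda*(x + y - 199) = 199/2*(199/2 + 199/2 - 199) = 0, mu_x*x = 0*199/2 = 0, mu_y*y = 0*199/2 = 0. Satisfied.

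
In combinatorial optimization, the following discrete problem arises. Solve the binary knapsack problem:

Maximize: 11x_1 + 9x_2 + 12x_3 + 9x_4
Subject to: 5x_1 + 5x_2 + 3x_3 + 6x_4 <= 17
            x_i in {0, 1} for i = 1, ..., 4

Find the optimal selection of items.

Items: item 1 (v=11, w=5), item 2 (v=9, w=5), item 3 (v=12, w=3), item 4 (v=9, w=6)
Capacity: 17
Checking all 16 subsets (w = total weight, v = total value):
  {}: w = 0, v = 0
  {1}: w = 5, v = 11
  {2}: w = 5, v = 9
  {3}: w = 3, v = 12
  {4}: w = 6, v = 9
  {1, 2}: w = 10, v = 20
  {1, 3}: w = 8, v = 23
  {1, 4}: w = 11, v = 20
  {2, 3}: w = 8, v = 21
  {2, 4}: w = 11, v = 18
  {3, 4}: w = 9, v = 21
  {1, 2, 3}: w = 13, v = 32
  {1, 2, 4}: w = 16, v = 29
  {1, 3, 4}: w = 14, v = 32
  {2, 3, 4}: w = 14, v = 30
  {1, 2, 3, 4}: w = 19 > 17, infeasible
Best feasible subset: items [1, 2, 3]
(The same value 32 is also attained by {1, 3, 4}.)
Total weight: 13 <= 17, total value: 32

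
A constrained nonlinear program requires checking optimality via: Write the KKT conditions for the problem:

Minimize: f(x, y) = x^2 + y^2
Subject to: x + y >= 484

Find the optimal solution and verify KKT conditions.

KKT conditions for min x^2 + y^2 s.t. x + y >= 484:
Stationarity: 2x = mu, 2y = mu
So x = y = mu/2.
Complementary slackness: mu*(x + y - 484) = 0
Primal feasibility: x + y >= 484; dual feasibility: mu >= 0
If mu = 0 then x = y = 0, but 0 + 0 < 484 is infeasible, so the constraint is active.
Constraint active: x + y = 2*(mu/2) = 484 => mu = 484
x = y = 242, f = 117128
Verify: stationarity 2*242 = 484 = mu; primal 242 + 242 = 484 >= 484; dual mu = 484 >= 0; complementary slackness 484*(484 - 484) = 0. All KKT conditions hold.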